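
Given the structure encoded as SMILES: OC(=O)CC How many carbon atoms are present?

3

Count every carbon token in the SMILES (each C, including those in ring-closure positions and inside branches).
Carbon count: 3.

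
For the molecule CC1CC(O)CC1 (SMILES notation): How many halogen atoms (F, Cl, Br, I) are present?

0

Scan the SMILES for the halogen motif — none present.
Groups that are present: 1 hydroxyl.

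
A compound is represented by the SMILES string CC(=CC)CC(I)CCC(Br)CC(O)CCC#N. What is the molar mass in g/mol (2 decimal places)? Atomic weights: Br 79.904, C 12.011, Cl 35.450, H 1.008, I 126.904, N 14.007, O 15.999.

428.15 g/mol

First, the molecular formula is C14H23BrINO (counting implicit H from valence).
  Br: 1 × 79.904 = 79.904
  C: 14 × 12.011 = 168.154
  H: 23 × 1.008 = 23.184
  I: 1 × 126.904 = 126.904
  N: 1 × 14.007 = 14.007
  O: 1 × 15.999 = 15.999
Sum: 1×79.904 + 14×12.011 + 23×1.008 + 1×126.904 + 1×14.007 + 1×15.999 = 428.152 → 428.15 g/mol.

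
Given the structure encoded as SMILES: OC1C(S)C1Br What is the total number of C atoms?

Count every carbon token in the SMILES (each C, including those in ring-closure positions and inside branches).
Carbon count: 3.

3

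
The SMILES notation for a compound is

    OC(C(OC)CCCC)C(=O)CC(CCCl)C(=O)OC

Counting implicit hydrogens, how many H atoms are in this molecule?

Walk through each heavy atom and fill implicit hydrogens from standard valence (C 4, N 3, O 2, S 2, halogen 1):
  atom 1: O, bond orders sum to 1 (valence 2) → 1 H
  atom 2: C, bond orders sum to 3 (valence 4) → 1 H
  atom 3: C, bond orders sum to 3 (valence 4) → 1 H
  atom 4: O, bond orders sum to 2 (valence 2) → 0 H
  atom 5: C, bond orders sum to 1 (valence 4) → 3 H
  atom 6: C, bond orders sum to 2 (valence 4) → 2 H
  atom 7: C, bond orders sum to 2 (valence 4) → 2 H
  atom 8: C, bond orders sum to 2 (valence 4) → 2 H
  atom 9: C, bond orders sum to 1 (valence 4) → 3 H
  atom 10: C, bond orders sum to 4 (valence 4) → 0 H
  atom 11: O, bond orders sum to 2 (valence 2) → 0 H
  atom 12: C, bond orders sum to 2 (valence 4) → 2 H
  atom 13: C, bond orders sum to 3 (valence 4) → 1 H
  atom 14: C, bond orders sum to 2 (valence 4) → 2 H
  atom 15: C, bond orders sum to 2 (valence 4) → 2 H
  atom 16: Cl (halogen, monovalent) → 0 H
  atom 17: C, bond orders sum to 4 (valence 4) → 0 H
  atom 18: O, bond orders sum to 2 (valence 2) → 0 H
  atom 19: O, bond orders sum to 2 (valence 2) → 0 H
  atom 20: C, bond orders sum to 1 (valence 4) → 3 H
Total hydrogens: 25.

25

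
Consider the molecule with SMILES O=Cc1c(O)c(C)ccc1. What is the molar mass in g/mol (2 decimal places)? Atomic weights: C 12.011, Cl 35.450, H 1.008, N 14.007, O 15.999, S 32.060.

First, the molecular formula is C8H8O2 (counting implicit H from valence).
  C: 8 × 12.011 = 96.088
  H: 8 × 1.008 = 8.064
  O: 2 × 15.999 = 31.998
Sum: 8×12.011 + 8×1.008 + 2×15.999 = 136.150 → 136.15 g/mol.

136.15 g/mol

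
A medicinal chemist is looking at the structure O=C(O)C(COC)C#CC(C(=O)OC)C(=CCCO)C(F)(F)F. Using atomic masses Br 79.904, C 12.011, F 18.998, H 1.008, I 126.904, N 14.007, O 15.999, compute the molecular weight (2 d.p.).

First, the molecular formula is C14H17F3O6 (counting implicit H from valence).
  C: 14 × 12.011 = 168.154
  F: 3 × 18.998 = 56.994
  H: 17 × 1.008 = 17.136
  O: 6 × 15.999 = 95.994
Sum: 14×12.011 + 3×18.998 + 17×1.008 + 6×15.999 = 338.278 → 338.28 g/mol.

338.28 g/mol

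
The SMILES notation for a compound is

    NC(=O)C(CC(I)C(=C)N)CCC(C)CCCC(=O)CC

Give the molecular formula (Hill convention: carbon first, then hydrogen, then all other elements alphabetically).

Walk through each heavy atom and fill implicit hydrogens from standard valence (C 4, N 3, O 2, S 2, halogen 1):
  atom 1: N, bond orders sum to 1 (valence 3) → 2 H
  atom 2: C, bond orders sum to 4 (valence 4) → 0 H
  atom 3: O, bond orders sum to 2 (valence 2) → 0 H
  atom 4: C, bond orders sum to 3 (valence 4) → 1 H
  atom 5: C, bond orders sum to 2 (valence 4) → 2 H
  atom 6: C, bond orders sum to 3 (valence 4) → 1 H
  atom 7: I (halogen, monovalent) → 0 H
  atom 8: C, bond orders sum to 4 (valence 4) → 0 H
  atom 9: C, bond orders sum to 2 (valence 4) → 2 H
  atom 10: N, bond orders sum to 1 (valence 3) → 2 H
  atom 11: C, bond orders sum to 2 (valence 4) → 2 H
  atom 12: C, bond orders sum to 2 (valence 4) → 2 H
  atom 13: C, bond orders sum to 3 (valence 4) → 1 H
  atom 14: C, bond orders sum to 1 (valence 4) → 3 H
  atom 15: C, bond orders sum to 2 (valence 4) → 2 H
  atom 16: C, bond orders sum to 2 (valence 4) → 2 H
  atom 17: C, bond orders sum to 2 (valence 4) → 2 H
  atom 18: C, bond orders sum to 4 (valence 4) → 0 H
  atom 19: O, bond orders sum to 2 (valence 2) → 0 H
  atom 20: C, bond orders sum to 2 (valence 4) → 2 H
  atom 21: C, bond orders sum to 1 (valence 4) → 3 H
Totals → C:16, H:29, I:1, N:2, O:2.
In Hill order: C16H29IN2O2.

C16H29IN2O2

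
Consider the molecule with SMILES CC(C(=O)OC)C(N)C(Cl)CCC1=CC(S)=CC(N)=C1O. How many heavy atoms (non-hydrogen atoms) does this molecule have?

Every atom symbol written in the SMILES (organic subset) is one heavy atom; implicit H are not written.
Heavy atoms by element → C:14, Cl:1, N:2, O:3, S:1.
Total: 21.

21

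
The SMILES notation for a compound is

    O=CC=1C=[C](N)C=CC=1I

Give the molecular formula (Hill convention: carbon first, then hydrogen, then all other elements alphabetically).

Walk through each heavy atom and fill implicit hydrogens from standard valence (C 4, N 3, O 2, S 2, halogen 1):
  atom 1: O, bond orders sum to 2 (valence 2) → 0 H
  atom 2: C, bond orders sum to 3 (valence 4) → 1 H
  atom 3: C, bond orders sum to 4 (valence 4) → 0 H
  atom 4: C, bond orders sum to 3 (valence 4) → 1 H
  atom 5: C with explicit H count 0
  atom 6: N, bond orders sum to 1 (valence 3) → 2 H
  atom 7: C, bond orders sum to 3 (valence 4) → 1 H
  atom 8: C, bond orders sum to 3 (valence 4) → 1 H
  atom 9: C, bond orders sum to 4 (valence 4) → 0 H
  atom 10: I (halogen, monovalent) → 0 H
Totals → C:7, H:6, I:1, N:1, O:1.

C7H6INO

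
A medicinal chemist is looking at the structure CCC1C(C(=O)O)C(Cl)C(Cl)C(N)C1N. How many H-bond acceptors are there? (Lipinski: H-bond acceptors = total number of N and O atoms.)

N atoms: 2; O atoms: 2.
Lipinski HBA = 2 + 2 = 4.

4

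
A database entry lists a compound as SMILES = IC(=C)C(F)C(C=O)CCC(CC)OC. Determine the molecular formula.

C11H18FIO2

Walk through each heavy atom and fill implicit hydrogens from standard valence (C 4, N 3, O 2, S 2, halogen 1):
  atom 1: I (halogen, monovalent) → 0 H
  atom 2: C, bond orders sum to 4 (valence 4) → 0 H
  atom 3: C, bond orders sum to 2 (valence 4) → 2 H
  atom 4: C, bond orders sum to 3 (valence 4) → 1 H
  atom 5: F (halogen, monovalent) → 0 H
  atom 6: C, bond orders sum to 3 (valence 4) → 1 H
  atom 7: C, bond orders sum to 3 (valence 4) → 1 H
  atom 8: O, bond orders sum to 2 (valence 2) → 0 H
  atom 9: C, bond orders sum to 2 (valence 4) → 2 H
  atom 10: C, bond orders sum to 2 (valence 4) → 2 H
  atom 11: C, bond orders sum to 3 (valence 4) → 1 H
  atom 12: C, bond orders sum to 2 (valence 4) → 2 H
  atom 13: C, bond orders sum to 1 (valence 4) → 3 H
  atom 14: O, bond orders sum to 2 (valence 2) → 0 H
  atom 15: C, bond orders sum to 1 (valence 4) → 3 H
Totals → C:11, H:18, F:1, I:1, O:2.
In Hill order: C11H18FIO2.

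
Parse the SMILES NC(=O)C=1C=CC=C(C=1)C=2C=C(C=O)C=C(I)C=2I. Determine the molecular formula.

C14H9I2NO2

Walk through each heavy atom and fill implicit hydrogens from standard valence (C 4, N 3, O 2, S 2, halogen 1):
  atom 1: N, bond orders sum to 1 (valence 3) → 2 H
  atom 2: C, bond orders sum to 4 (valence 4) → 0 H
  atom 3: O, bond orders sum to 2 (valence 2) → 0 H
  atom 4: C, bond orders sum to 4 (valence 4) → 0 H
  atom 5: C, bond orders sum to 3 (valence 4) → 1 H
  atom 6: C, bond orders sum to 3 (valence 4) → 1 H
  atom 7: C, bond orders sum to 3 (valence 4) → 1 H
  atom 8: C, bond orders sum to 4 (valence 4) → 0 H
  atom 9: C, bond orders sum to 3 (valence 4) → 1 H
  atom 10: C, bond orders sum to 4 (valence 4) → 0 H
  atom 11: C, bond orders sum to 3 (valence 4) → 1 H
  atom 12: C, bond orders sum to 4 (valence 4) → 0 H
  atom 13: C, bond orders sum to 3 (valence 4) → 1 H
  atom 14: O, bond orders sum to 2 (valence 2) → 0 H
  atom 15: C, bond orders sum to 3 (valence 4) → 1 H
  atom 16: C, bond orders sum to 4 (valence 4) → 0 H
  atom 17: I (halogen, monovalent) → 0 H
  atom 18: C, bond orders sum to 4 (valence 4) → 0 H
  atom 19: I (halogen, monovalent) → 0 H
Totals → C:14, H:9, I:2, N:1, O:2.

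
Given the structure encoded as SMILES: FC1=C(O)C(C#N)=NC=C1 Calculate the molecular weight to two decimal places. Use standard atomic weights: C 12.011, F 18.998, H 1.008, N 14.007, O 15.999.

138.10 g/mol

First, the molecular formula is C6H3FN2O (counting implicit H from valence).
  C: 6 × 12.011 = 72.066
  F: 1 × 18.998 = 18.998
  H: 3 × 1.008 = 3.024
  N: 2 × 14.007 = 28.014
  O: 1 × 15.999 = 15.999
Sum: 6×12.011 + 1×18.998 + 3×1.008 + 2×14.007 + 1×15.999 = 138.101 → 138.10 g/mol.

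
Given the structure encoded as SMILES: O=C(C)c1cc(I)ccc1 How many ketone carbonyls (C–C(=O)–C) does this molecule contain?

The ketone motif appears at heavy-atom position 2 in the SMILES.
Ketone count: 1.

1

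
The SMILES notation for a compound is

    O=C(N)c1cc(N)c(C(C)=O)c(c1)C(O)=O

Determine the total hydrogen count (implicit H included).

Walk through each heavy atom and fill implicit hydrogens from standard valence (C 4, N 3, O 2, S 2, halogen 1); for lowercase aromatic atoms, an aromatic c carries 1 H when it has two neighbours and 0 H with three, and aromatic n carries 0 H:
  atom 1: O, bond orders sum to 2 (valence 2) → 0 H
  atom 2: C, bond orders sum to 4 (valence 4) → 0 H
  atom 3: N, bond orders sum to 1 (valence 3) → 2 H
  atom 4: aromatic c, 3 neighbours → 0 H
  atom 5: aromatic c, 2 neighbours → 1 H
  atom 6: aromatic c, 3 neighbours → 0 H
  atom 7: N, bond orders sum to 1 (valence 3) → 2 H
  atom 8: aromatic c, 3 neighbours → 0 H
  atom 9: C, bond orders sum to 4 (valence 4) → 0 H
  atom 10: C, bond orders sum to 1 (valence 4) → 3 H
  atom 11: O, bond orders sum to 2 (valence 2) → 0 H
  atom 12: aromatic c, 3 neighbours → 0 H
  atom 13: aromatic c, 2 neighbours → 1 H
  atom 14: C, bond orders sum to 4 (valence 4) → 0 H
  atom 15: O, bond orders sum to 1 (valence 2) → 1 H
  atom 16: O, bond orders sum to 2 (valence 2) → 0 H
Total hydrogens: 10.

10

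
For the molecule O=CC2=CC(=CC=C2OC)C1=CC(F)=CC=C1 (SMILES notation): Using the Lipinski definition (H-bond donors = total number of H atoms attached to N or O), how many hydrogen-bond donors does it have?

0

Donors: find every N or O and count the H atoms it carries.
  atom 1 (O): bond orders sum to 2 → 0 H
  atom 9 (O): bond orders sum to 2 → 0 H
Lipinski HBD = 0.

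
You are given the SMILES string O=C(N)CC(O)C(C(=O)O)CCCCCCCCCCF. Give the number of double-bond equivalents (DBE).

Degree of unsaturation = (number of rings) + (number of π bonds).
Ring closures in the SMILES: 0.
π bonds: 2 double bonds (each 1 DoU) → 2 DoU from unsaturation.
Total DoU = 0 + 2 = 2.

2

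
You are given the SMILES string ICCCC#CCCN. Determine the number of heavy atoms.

Every atom symbol written in the SMILES (organic subset) is one heavy atom; implicit H are not written.
Heavy atoms by element → C:7, I:1, N:1.
Total: 9.

9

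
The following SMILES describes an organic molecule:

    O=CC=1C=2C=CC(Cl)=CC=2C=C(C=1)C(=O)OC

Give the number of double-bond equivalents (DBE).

9

Degree of unsaturation = (number of rings) + (number of π bonds).
Ring closures in the SMILES: 2.
π bonds: 7 double bonds (each 1 DoU) → 7 DoU from unsaturation.
Total DoU = 2 + 7 = 9.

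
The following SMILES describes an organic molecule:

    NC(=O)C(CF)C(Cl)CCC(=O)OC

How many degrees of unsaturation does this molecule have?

Degree of unsaturation = (number of rings) + (number of π bonds).
Ring closures in the SMILES: 0.
π bonds: 2 double bonds (each 1 DoU) → 2 DoU from unsaturation.
Total DoU = 0 + 2 = 2.

2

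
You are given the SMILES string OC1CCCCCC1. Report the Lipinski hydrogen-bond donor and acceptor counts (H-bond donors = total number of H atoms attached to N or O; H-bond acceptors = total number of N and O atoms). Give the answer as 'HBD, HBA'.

1, 1

Donors: find every N or O and count the H atoms it carries.
  atom 1 (O): bond orders sum to 1 → 1 H
Lipinski HBD = 1.
Acceptors: N atoms = 0, O atoms = 1 → HBA = 1.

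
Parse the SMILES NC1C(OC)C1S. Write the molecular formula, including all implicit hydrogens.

C4H9NOS

Walk through each heavy atom and fill implicit hydrogens from standard valence (C 4, N 3, O 2, S 2, halogen 1):
  atom 1: N, bond orders sum to 1 (valence 3) → 2 H
  atom 2: C, bond orders sum to 3 (valence 4) → 1 H
  atom 3: C, bond orders sum to 3 (valence 4) → 1 H
  atom 4: O, bond orders sum to 2 (valence 2) → 0 H
  atom 5: C, bond orders sum to 1 (valence 4) → 3 H
  atom 6: C, bond orders sum to 3 (valence 4) → 1 H
  atom 7: S, bond orders sum to 1 (valence 2) → 1 H
Totals → C:4, H:9, N:1, O:1, S:1.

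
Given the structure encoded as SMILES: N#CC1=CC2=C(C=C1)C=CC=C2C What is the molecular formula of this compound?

C12H9N

Walk through each heavy atom and fill implicit hydrogens from standard valence (C 4, N 3, O 2, S 2, halogen 1):
  atom 1: N, bond orders sum to 3 (valence 3) → 0 H
  atom 2: C, bond orders sum to 4 (valence 4) → 0 H
  atom 3: C, bond orders sum to 4 (valence 4) → 0 H
  atom 4: C, bond orders sum to 3 (valence 4) → 1 H
  atom 5: C, bond orders sum to 4 (valence 4) → 0 H
  atom 6: C, bond orders sum to 4 (valence 4) → 0 H
  atom 7: C, bond orders sum to 3 (valence 4) → 1 H
  atom 8: C, bond orders sum to 3 (valence 4) → 1 H
  atom 9: C, bond orders sum to 3 (valence 4) → 1 H
  atom 10: C, bond orders sum to 3 (valence 4) → 1 H
  atom 11: C, bond orders sum to 3 (valence 4) → 1 H
  atom 12: C, bond orders sum to 4 (valence 4) → 0 H
  atom 13: C, bond orders sum to 1 (valence 4) → 3 H
Totals → C:12, H:9, N:1.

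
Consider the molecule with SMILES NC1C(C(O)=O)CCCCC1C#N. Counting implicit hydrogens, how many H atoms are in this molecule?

Walk through each heavy atom and fill implicit hydrogens from standard valence (C 4, N 3, O 2, S 2, halogen 1):
  atom 1: N, bond orders sum to 1 (valence 3) → 2 H
  atom 2: C, bond orders sum to 3 (valence 4) → 1 H
  atom 3: C, bond orders sum to 3 (valence 4) → 1 H
  atom 4: C, bond orders sum to 4 (valence 4) → 0 H
  atom 5: O, bond orders sum to 1 (valence 2) → 1 H
  atom 6: O, bond orders sum to 2 (valence 2) → 0 H
  atom 7: C, bond orders sum to 2 (valence 4) → 2 H
  atom 8: C, bond orders sum to 2 (valence 4) → 2 H
  atom 9: C, bond orders sum to 2 (valence 4) → 2 H
  atom 10: C, bond orders sum to 2 (valence 4) → 2 H
  atom 11: C, bond orders sum to 3 (valence 4) → 1 H
  atom 12: C, bond orders sum to 4 (valence 4) → 0 H
  atom 13: N, bond orders sum to 3 (valence 3) → 0 H
Total hydrogens: 14.

14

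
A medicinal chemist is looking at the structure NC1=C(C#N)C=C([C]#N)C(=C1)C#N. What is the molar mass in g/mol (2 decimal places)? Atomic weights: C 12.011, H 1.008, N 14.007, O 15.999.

168.16 g/mol

First, the molecular formula is C9H4N4 (counting implicit H from valence).
  C: 9 × 12.011 = 108.099
  H: 4 × 1.008 = 4.032
  N: 4 × 14.007 = 56.028
Sum: 9×12.011 + 4×1.008 + 4×14.007 = 168.159 → 168.16 g/mol.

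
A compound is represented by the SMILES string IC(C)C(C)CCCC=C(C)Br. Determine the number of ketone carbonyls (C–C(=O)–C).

0

Scan the SMILES for the ketone motif — none present.
Groups that are present: 1 alkene.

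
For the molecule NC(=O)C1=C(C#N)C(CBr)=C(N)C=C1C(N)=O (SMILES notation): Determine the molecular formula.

C10H9BrN4O2

Walk through each heavy atom and fill implicit hydrogens from standard valence (C 4, N 3, O 2, S 2, halogen 1):
  atom 1: N, bond orders sum to 1 (valence 3) → 2 H
  atom 2: C, bond orders sum to 4 (valence 4) → 0 H
  atom 3: O, bond orders sum to 2 (valence 2) → 0 H
  atom 4: C, bond orders sum to 4 (valence 4) → 0 H
  atom 5: C, bond orders sum to 4 (valence 4) → 0 H
  atom 6: C, bond orders sum to 4 (valence 4) → 0 H
  atom 7: N, bond orders sum to 3 (valence 3) → 0 H
  atom 8: C, bond orders sum to 4 (valence 4) → 0 H
  atom 9: C, bond orders sum to 2 (valence 4) → 2 H
  atom 10: Br (halogen, monovalent) → 0 H
  atom 11: C, bond orders sum to 4 (valence 4) → 0 H
  atom 12: N, bond orders sum to 1 (valence 3) → 2 H
  atom 13: C, bond orders sum to 3 (valence 4) → 1 H
  atom 14: C, bond orders sum to 4 (valence 4) → 0 H
  atom 15: C, bond orders sum to 4 (valence 4) → 0 H
  atom 16: N, bond orders sum to 1 (valence 3) → 2 H
  atom 17: O, bond orders sum to 2 (valence 2) → 0 H
Totals → C:10, H:9, Br:1, N:4, O:2.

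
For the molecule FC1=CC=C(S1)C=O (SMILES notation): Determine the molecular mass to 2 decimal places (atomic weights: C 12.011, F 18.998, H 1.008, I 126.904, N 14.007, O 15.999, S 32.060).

130.14 g/mol

First, the molecular formula is C5H3FOS (counting implicit H from valence).
  C: 5 × 12.011 = 60.055
  F: 1 × 18.998 = 18.998
  H: 3 × 1.008 = 3.024
  O: 1 × 15.999 = 15.999
  S: 1 × 32.060 = 32.060
Sum: 5×12.011 + 1×18.998 + 3×1.008 + 1×15.999 + 1×32.060 = 130.136 → 130.14 g/mol.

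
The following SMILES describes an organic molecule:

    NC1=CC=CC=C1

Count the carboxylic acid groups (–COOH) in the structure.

Scan the SMILES for the carboxylic acid motif — none present.
Groups that are present: 1 primary amine.

0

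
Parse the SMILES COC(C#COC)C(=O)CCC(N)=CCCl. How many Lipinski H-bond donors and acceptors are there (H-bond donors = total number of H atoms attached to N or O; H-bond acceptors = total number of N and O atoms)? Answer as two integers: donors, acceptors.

Donors: find every N or O and count the H atoms it carries.
  atom 2 (O): bond orders sum to 2 → 0 H
  atom 6 (O): bond orders sum to 2 → 0 H
  atom 9 (O): bond orders sum to 2 → 0 H
  atom 13 (N): bond orders sum to 1 → 2 H
Lipinski HBD = 2.
Acceptors: N atoms = 1, O atoms = 3 → HBA = 4.

2, 4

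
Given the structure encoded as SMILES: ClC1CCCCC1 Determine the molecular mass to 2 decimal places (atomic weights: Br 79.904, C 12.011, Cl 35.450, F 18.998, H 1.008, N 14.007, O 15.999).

First, the molecular formula is C6H11Cl (counting implicit H from valence).
  C: 6 × 12.011 = 72.066
  Cl: 1 × 35.450 = 35.450
  H: 11 × 1.008 = 11.088
Sum: 6×12.011 + 1×35.450 + 11×1.008 = 118.604 → 118.60 g/mol.

118.60 g/mol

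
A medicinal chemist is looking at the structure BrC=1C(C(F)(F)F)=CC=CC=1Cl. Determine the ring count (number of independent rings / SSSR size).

1

In SMILES, each pair of matching ring-closure digits denotes one ring-closing bond; the number of such bonds equals the number of independent rings.
Ring-closure bonds here: 1.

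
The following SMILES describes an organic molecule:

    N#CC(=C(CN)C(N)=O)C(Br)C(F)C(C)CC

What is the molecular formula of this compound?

C11H17BrFN3O

Walk through each heavy atom and fill implicit hydrogens from standard valence (C 4, N 3, O 2, S 2, halogen 1):
  atom 1: N, bond orders sum to 3 (valence 3) → 0 H
  atom 2: C, bond orders sum to 4 (valence 4) → 0 H
  atom 3: C, bond orders sum to 4 (valence 4) → 0 H
  atom 4: C, bond orders sum to 4 (valence 4) → 0 H
  atom 5: C, bond orders sum to 2 (valence 4) → 2 H
  atom 6: N, bond orders sum to 1 (valence 3) → 2 H
  atom 7: C, bond orders sum to 4 (valence 4) → 0 H
  atom 8: N, bond orders sum to 1 (valence 3) → 2 H
  atom 9: O, bond orders sum to 2 (valence 2) → 0 H
  atom 10: C, bond orders sum to 3 (valence 4) → 1 H
  atom 11: Br (halogen, monovalent) → 0 H
  atom 12: C, bond orders sum to 3 (valence 4) → 1 H
  atom 13: F (halogen, monovalent) → 0 H
  atom 14: C, bond orders sum to 3 (valence 4) → 1 H
  atom 15: C, bond orders sum to 1 (valence 4) → 3 H
  atom 16: C, bond orders sum to 2 (valence 4) → 2 H
  atom 17: C, bond orders sum to 1 (valence 4) → 3 H
Totals → C:11, H:17, Br:1, F:1, N:3, O:1.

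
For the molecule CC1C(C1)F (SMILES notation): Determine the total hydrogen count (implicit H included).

7

Walk through each heavy atom and fill implicit hydrogens from standard valence (C 4, N 3, O 2, S 2, halogen 1):
  atom 1: C, bond orders sum to 1 (valence 4) → 3 H
  atom 2: C, bond orders sum to 3 (valence 4) → 1 H
  atom 3: C, bond orders sum to 3 (valence 4) → 1 H
  atom 4: C, bond orders sum to 2 (valence 4) → 2 H
  atom 5: F (halogen, monovalent) → 0 H
Total hydrogens: 7.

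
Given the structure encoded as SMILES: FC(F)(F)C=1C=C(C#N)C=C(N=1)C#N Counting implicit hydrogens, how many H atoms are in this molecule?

Walk through each heavy atom and fill implicit hydrogens from standard valence (C 4, N 3, O 2, S 2, halogen 1):
  atom 1: F (halogen, monovalent) → 0 H
  atom 2: C, bond orders sum to 4 (valence 4) → 0 H
  atom 3: F (halogen, monovalent) → 0 H
  atom 4: F (halogen, monovalent) → 0 H
  atom 5: C, bond orders sum to 4 (valence 4) → 0 H
  atom 6: C, bond orders sum to 3 (valence 4) → 1 H
  atom 7: C, bond orders sum to 4 (valence 4) → 0 H
  atom 8: C, bond orders sum to 4 (valence 4) → 0 H
  atom 9: N, bond orders sum to 3 (valence 3) → 0 H
  atom 10: C, bond orders sum to 3 (valence 4) → 1 H
  atom 11: C, bond orders sum to 4 (valence 4) → 0 H
  atom 12: N, bond orders sum to 3 (valence 3) → 0 H
  atom 13: C, bond orders sum to 4 (valence 4) → 0 H
  atom 14: N, bond orders sum to 3 (valence 3) → 0 H
Total hydrogens: 2.

2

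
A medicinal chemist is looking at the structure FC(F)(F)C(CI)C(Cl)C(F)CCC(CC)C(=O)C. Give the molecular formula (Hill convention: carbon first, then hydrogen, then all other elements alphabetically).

C12H18ClF4IO

Walk through each heavy atom and fill implicit hydrogens from standard valence (C 4, N 3, O 2, S 2, halogen 1):
  atom 1: F (halogen, monovalent) → 0 H
  atom 2: C, bond orders sum to 4 (valence 4) → 0 H
  atom 3: F (halogen, monovalent) → 0 H
  atom 4: F (halogen, monovalent) → 0 H
  atom 5: C, bond orders sum to 3 (valence 4) → 1 H
  atom 6: C, bond orders sum to 2 (valence 4) → 2 H
  atom 7: I (halogen, monovalent) → 0 H
  atom 8: C, bond orders sum to 3 (valence 4) → 1 H
  atom 9: Cl (halogen, monovalent) → 0 H
  atom 10: C, bond orders sum to 3 (valence 4) → 1 H
  atom 11: F (halogen, monovalent) → 0 H
  atom 12: C, bond orders sum to 2 (valence 4) → 2 H
  atom 13: C, bond orders sum to 2 (valence 4) → 2 H
  atom 14: C, bond orders sum to 3 (valence 4) → 1 H
  atom 15: C, bond orders sum to 2 (valence 4) → 2 H
  atom 16: C, bond orders sum to 1 (valence 4) → 3 H
  atom 17: C, bond orders sum to 4 (valence 4) → 0 H
  atom 18: O, bond orders sum to 2 (valence 2) → 0 H
  atom 19: C, bond orders sum to 1 (valence 4) → 3 H
Totals → C:12, H:18, Cl:1, F:4, I:1, O:1.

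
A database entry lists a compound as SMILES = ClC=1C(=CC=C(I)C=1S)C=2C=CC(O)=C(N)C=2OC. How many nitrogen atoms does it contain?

Scan the SMILES for N atoms (remember two-letter symbols like Cl and Br are single atoms).
Nitrogen count: 1.

1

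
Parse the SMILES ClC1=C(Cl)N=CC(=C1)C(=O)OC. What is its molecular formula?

C7H5Cl2NO2

Walk through each heavy atom and fill implicit hydrogens from standard valence (C 4, N 3, O 2, S 2, halogen 1):
  atom 1: Cl (halogen, monovalent) → 0 H
  atom 2: C, bond orders sum to 4 (valence 4) → 0 H
  atom 3: C, bond orders sum to 4 (valence 4) → 0 H
  atom 4: Cl (halogen, monovalent) → 0 H
  atom 5: N, bond orders sum to 3 (valence 3) → 0 H
  atom 6: C, bond orders sum to 3 (valence 4) → 1 H
  atom 7: C, bond orders sum to 4 (valence 4) → 0 H
  atom 8: C, bond orders sum to 3 (valence 4) → 1 H
  atom 9: C, bond orders sum to 4 (valence 4) → 0 H
  atom 10: O, bond orders sum to 2 (valence 2) → 0 H
  atom 11: O, bond orders sum to 2 (valence 2) → 0 H
  atom 12: C, bond orders sum to 1 (valence 4) → 3 H
Totals → C:7, H:5, Cl:2, N:1, O:2.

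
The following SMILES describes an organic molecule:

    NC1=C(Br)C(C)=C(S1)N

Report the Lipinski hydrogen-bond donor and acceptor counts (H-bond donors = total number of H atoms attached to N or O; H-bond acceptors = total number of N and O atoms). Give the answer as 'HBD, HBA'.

4, 2

Donors: find every N or O and count the H atoms it carries.
  atom 1 (N): bond orders sum to 1 → 2 H
  atom 9 (N): bond orders sum to 1 → 2 H
Lipinski HBD = 4.
Acceptors: N atoms = 2, O atoms = 0 → HBA = 2.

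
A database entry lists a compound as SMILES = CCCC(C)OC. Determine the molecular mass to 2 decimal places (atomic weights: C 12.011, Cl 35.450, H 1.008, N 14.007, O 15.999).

102.18 g/mol

First, the molecular formula is C6H14O (counting implicit H from valence).
  C: 6 × 12.011 = 72.066
  H: 14 × 1.008 = 14.112
  O: 1 × 15.999 = 15.999
Sum: 6×12.011 + 14×1.008 + 1×15.999 = 102.177 → 102.18 g/mol.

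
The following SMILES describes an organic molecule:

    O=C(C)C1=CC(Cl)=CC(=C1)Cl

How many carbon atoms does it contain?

8

Count every carbon token in the SMILES (each C, including those in ring-closure positions and inside branches).
Carbon count: 8.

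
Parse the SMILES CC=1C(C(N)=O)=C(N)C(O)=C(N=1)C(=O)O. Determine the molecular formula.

C8H9N3O4

Walk through each heavy atom and fill implicit hydrogens from standard valence (C 4, N 3, O 2, S 2, halogen 1):
  atom 1: C, bond orders sum to 1 (valence 4) → 3 H
  atom 2: C, bond orders sum to 4 (valence 4) → 0 H
  atom 3: C, bond orders sum to 4 (valence 4) → 0 H
  atom 4: C, bond orders sum to 4 (valence 4) → 0 H
  atom 5: N, bond orders sum to 1 (valence 3) → 2 H
  atom 6: O, bond orders sum to 2 (valence 2) → 0 H
  atom 7: C, bond orders sum to 4 (valence 4) → 0 H
  atom 8: N, bond orders sum to 1 (valence 3) → 2 H
  atom 9: C, bond orders sum to 4 (valence 4) → 0 H
  atom 10: O, bond orders sum to 1 (valence 2) → 1 H
  atom 11: C, bond orders sum to 4 (valence 4) → 0 H
  atom 12: N, bond orders sum to 3 (valence 3) → 0 H
  atom 13: C, bond orders sum to 4 (valence 4) → 0 H
  atom 14: O, bond orders sum to 2 (valence 2) → 0 H
  atom 15: O, bond orders sum to 1 (valence 2) → 1 H
Totals → C:8, H:9, N:3, O:4.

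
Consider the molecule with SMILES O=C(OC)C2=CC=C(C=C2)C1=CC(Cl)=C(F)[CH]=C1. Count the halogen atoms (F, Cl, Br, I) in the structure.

2

Halogen atoms appear at heavy-atom positions 14, 16 (1×Cl, 1×F).
Other groups present: 1 ester.
Halogen count: 2.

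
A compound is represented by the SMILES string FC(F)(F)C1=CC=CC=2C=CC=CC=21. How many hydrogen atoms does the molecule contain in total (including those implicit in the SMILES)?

Walk through each heavy atom and fill implicit hydrogens from standard valence (C 4, N 3, O 2, S 2, halogen 1):
  atom 1: F (halogen, monovalent) → 0 H
  atom 2: C, bond orders sum to 4 (valence 4) → 0 H
  atom 3: F (halogen, monovalent) → 0 H
  atom 4: F (halogen, monovalent) → 0 H
  atom 5: C, bond orders sum to 4 (valence 4) → 0 H
  atom 6: C, bond orders sum to 3 (valence 4) → 1 H
  atom 7: C, bond orders sum to 3 (valence 4) → 1 H
  atom 8: C, bond orders sum to 3 (valence 4) → 1 H
  atom 9: C, bond orders sum to 4 (valence 4) → 0 H
  atom 10: C, bond orders sum to 3 (valence 4) → 1 H
  atom 11: C, bond orders sum to 3 (valence 4) → 1 H
  atom 12: C, bond orders sum to 3 (valence 4) → 1 H
  atom 13: C, bond orders sum to 3 (valence 4) → 1 H
  atom 14: C, bond orders sum to 4 (valence 4) → 0 H
Total hydrogens: 7.

7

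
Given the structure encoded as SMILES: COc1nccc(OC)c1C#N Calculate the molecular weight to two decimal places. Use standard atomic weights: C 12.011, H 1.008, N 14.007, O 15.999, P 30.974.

164.16 g/mol

First, the molecular formula is C8H8N2O2 (counting implicit H from valence).
  C: 8 × 12.011 = 96.088
  H: 8 × 1.008 = 8.064
  N: 2 × 14.007 = 28.014
  O: 2 × 15.999 = 31.998
Sum: 8×12.011 + 8×1.008 + 2×14.007 + 2×15.999 = 164.164 → 164.16 g/mol.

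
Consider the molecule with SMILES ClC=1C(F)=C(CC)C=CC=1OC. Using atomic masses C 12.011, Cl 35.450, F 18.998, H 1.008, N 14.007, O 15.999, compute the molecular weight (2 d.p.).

First, the molecular formula is C9H10ClFO (counting implicit H from valence).
  C: 9 × 12.011 = 108.099
  Cl: 1 × 35.450 = 35.450
  F: 1 × 18.998 = 18.998
  H: 10 × 1.008 = 10.080
  O: 1 × 15.999 = 15.999
Sum: 9×12.011 + 1×35.450 + 1×18.998 + 10×1.008 + 1×15.999 = 188.626 → 188.63 g/mol.

188.63 g/mol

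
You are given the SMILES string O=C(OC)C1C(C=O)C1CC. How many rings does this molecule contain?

In SMILES, each pair of matching ring-closure digits denotes one ring-closing bond; the number of such bonds equals the number of independent rings.
Ring-closure bonds here: 1.

1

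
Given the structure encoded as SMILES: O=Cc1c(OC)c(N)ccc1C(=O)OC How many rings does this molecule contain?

1

In SMILES, each pair of matching ring-closure digits denotes one ring-closing bond; the number of such bonds equals the number of independent rings.
Ring-closure bonds here: 1.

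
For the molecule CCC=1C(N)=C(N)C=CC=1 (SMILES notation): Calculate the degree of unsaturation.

Molecular formula: C8H12N2.
DoU = (2C + 2 + N − H − X) / 2, where X is the halogen count and O/S are ignored.
    = (2·8 + 2 + 2 − 12 − 0) / 2 = 8 / 2 = 4.

4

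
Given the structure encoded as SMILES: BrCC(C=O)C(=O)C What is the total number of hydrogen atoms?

Walk through each heavy atom and fill implicit hydrogens from standard valence (C 4, N 3, O 2, S 2, halogen 1):
  atom 1: Br (halogen, monovalent) → 0 H
  atom 2: C, bond orders sum to 2 (valence 4) → 2 H
  atom 3: C, bond orders sum to 3 (valence 4) → 1 H
  atom 4: C, bond orders sum to 3 (valence 4) → 1 H
  atom 5: O, bond orders sum to 2 (valence 2) → 0 H
  atom 6: C, bond orders sum to 4 (valence 4) → 0 H
  atom 7: O, bond orders sum to 2 (valence 2) → 0 H
  atom 8: C, bond orders sum to 1 (valence 4) → 3 H
Total hydrogens: 7.

7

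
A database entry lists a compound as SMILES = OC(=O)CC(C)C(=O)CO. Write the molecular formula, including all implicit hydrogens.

Walk through each heavy atom and fill implicit hydrogens from standard valence (C 4, N 3, O 2, S 2, halogen 1):
  atom 1: O, bond orders sum to 1 (valence 2) → 1 H
  atom 2: C, bond orders sum to 4 (valence 4) → 0 H
  atom 3: O, bond orders sum to 2 (valence 2) → 0 H
  atom 4: C, bond orders sum to 2 (valence 4) → 2 H
  atom 5: C, bond orders sum to 3 (valence 4) → 1 H
  atom 6: C, bond orders sum to 1 (valence 4) → 3 H
  atom 7: C, bond orders sum to 4 (valence 4) → 0 H
  atom 8: O, bond orders sum to 2 (valence 2) → 0 H
  atom 9: C, bond orders sum to 2 (valence 4) → 2 H
  atom 10: O, bond orders sum to 1 (valence 2) → 1 H
Totals → C:6, H:10, O:4.

C6H10O4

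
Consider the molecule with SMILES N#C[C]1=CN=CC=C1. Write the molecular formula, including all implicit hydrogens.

C6H4N2

Walk through each heavy atom and fill implicit hydrogens from standard valence (C 4, N 3, O 2, S 2, halogen 1):
  atom 1: N, bond orders sum to 3 (valence 3) → 0 H
  atom 2: C, bond orders sum to 4 (valence 4) → 0 H
  atom 3: C with explicit H count 0
  atom 4: C, bond orders sum to 3 (valence 4) → 1 H
  atom 5: N, bond orders sum to 3 (valence 3) → 0 H
  atom 6: C, bond orders sum to 3 (valence 4) → 1 H
  atom 7: C, bond orders sum to 3 (valence 4) → 1 H
  atom 8: C, bond orders sum to 3 (valence 4) → 1 H
Totals → C:6, H:4, N:2.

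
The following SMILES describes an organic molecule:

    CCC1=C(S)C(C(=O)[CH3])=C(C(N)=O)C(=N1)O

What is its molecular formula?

C10H12N2O3S

Walk through each heavy atom and fill implicit hydrogens from standard valence (C 4, N 3, O 2, S 2, halogen 1):
  atom 1: C, bond orders sum to 1 (valence 4) → 3 H
  atom 2: C, bond orders sum to 2 (valence 4) → 2 H
  atom 3: C, bond orders sum to 4 (valence 4) → 0 H
  atom 4: C, bond orders sum to 4 (valence 4) → 0 H
  atom 5: S, bond orders sum to 1 (valence 2) → 1 H
  atom 6: C, bond orders sum to 4 (valence 4) → 0 H
  atom 7: C, bond orders sum to 4 (valence 4) → 0 H
  atom 8: O, bond orders sum to 2 (valence 2) → 0 H
  atom 9: C with explicit H count 3
  atom 10: C, bond orders sum to 4 (valence 4) → 0 H
  atom 11: C, bond orders sum to 4 (valence 4) → 0 H
  atom 12: N, bond orders sum to 1 (valence 3) → 2 H
  atom 13: O, bond orders sum to 2 (valence 2) → 0 H
  atom 14: C, bond orders sum to 4 (valence 4) → 0 H
  atom 15: N, bond orders sum to 3 (valence 3) → 0 H
  atom 16: O, bond orders sum to 1 (valence 2) → 1 H
Totals → C:10, H:12, N:2, O:3, S:1.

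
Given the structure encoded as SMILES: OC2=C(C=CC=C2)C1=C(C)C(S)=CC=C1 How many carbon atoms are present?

Count every carbon token in the SMILES (each C, including those in ring-closure positions and inside branches).
Carbon count: 13.

13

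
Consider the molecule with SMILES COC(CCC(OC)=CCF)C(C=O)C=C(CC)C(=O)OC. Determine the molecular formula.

C16H25FO5

Walk through each heavy atom and fill implicit hydrogens from standard valence (C 4, N 3, O 2, S 2, halogen 1):
  atom 1: C, bond orders sum to 1 (valence 4) → 3 H
  atom 2: O, bond orders sum to 2 (valence 2) → 0 H
  atom 3: C, bond orders sum to 3 (valence 4) → 1 H
  atom 4: C, bond orders sum to 2 (valence 4) → 2 H
  atom 5: C, bond orders sum to 2 (valence 4) → 2 H
  atom 6: C, bond orders sum to 4 (valence 4) → 0 H
  atom 7: O, bond orders sum to 2 (valence 2) → 0 H
  atom 8: C, bond orders sum to 1 (valence 4) → 3 H
  atom 9: C, bond orders sum to 3 (valence 4) → 1 H
  atom 10: C, bond orders sum to 2 (valence 4) → 2 H
  atom 11: F (halogen, monovalent) → 0 H
  atom 12: C, bond orders sum to 3 (valence 4) → 1 H
  atom 13: C, bond orders sum to 3 (valence 4) → 1 H
  atom 14: O, bond orders sum to 2 (valence 2) → 0 H
  atom 15: C, bond orders sum to 3 (valence 4) → 1 H
  atom 16: C, bond orders sum to 4 (valence 4) → 0 H
  atom 17: C, bond orders sum to 2 (valence 4) → 2 H
  atom 18: C, bond orders sum to 1 (valence 4) → 3 H
  atom 19: C, bond orders sum to 4 (valence 4) → 0 H
  atom 20: O, bond orders sum to 2 (valence 2) → 0 H
  atom 21: O, bond orders sum to 2 (valence 2) → 0 H
  atom 22: C, bond orders sum to 1 (valence 4) → 3 H
Totals → C:16, H:25, F:1, O:5.
In Hill order: C16H25FO5.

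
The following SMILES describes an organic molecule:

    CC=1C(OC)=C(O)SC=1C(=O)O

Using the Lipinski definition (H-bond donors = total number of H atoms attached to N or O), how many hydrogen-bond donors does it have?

Donors: find every N or O and count the H atoms it carries.
  atom 4 (O): bond orders sum to 2 → 0 H
  atom 7 (O): bond orders sum to 1 → 1 H
  atom 11 (O): bond orders sum to 2 → 0 H
  atom 12 (O): bond orders sum to 1 → 1 H
Lipinski HBD = 2.

2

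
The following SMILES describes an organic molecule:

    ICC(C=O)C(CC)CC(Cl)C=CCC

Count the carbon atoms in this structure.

12

Count every carbon token in the SMILES (each C, including those in ring-closure positions and inside branches).
Carbon count: 12.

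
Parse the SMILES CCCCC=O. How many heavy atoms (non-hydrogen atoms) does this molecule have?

Every atom symbol written in the SMILES (organic subset) is one heavy atom; implicit H are not written.
Heavy atoms by element → C:5, O:1.
Total: 6.

6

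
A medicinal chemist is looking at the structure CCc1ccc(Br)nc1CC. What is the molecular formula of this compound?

Walk through each heavy atom and fill implicit hydrogens from standard valence (C 4, N 3, O 2, S 2, halogen 1); for lowercase aromatic atoms, an aromatic c carries 1 H when it has two neighbours and 0 H with three, and aromatic n carries 0 H:
  atom 1: C, bond orders sum to 1 (valence 4) → 3 H
  atom 2: C, bond orders sum to 2 (valence 4) → 2 H
  atom 3: aromatic c, 3 neighbours → 0 H
  atom 4: aromatic c, 2 neighbours → 1 H
  atom 5: aromatic c, 2 neighbours → 1 H
  atom 6: aromatic c, 3 neighbours → 0 H
  atom 7: Br (halogen, monovalent) → 0 H
  atom 8: aromatic n, 2 neighbours → 0 H
  atom 9: aromatic c, 3 neighbours → 0 H
  atom 10: C, bond orders sum to 2 (valence 4) → 2 H
  atom 11: C, bond orders sum to 1 (valence 4) → 3 H
Totals → C:9, H:12, Br:1, N:1.
In Hill order: C9H12BrN.

C9H12BrN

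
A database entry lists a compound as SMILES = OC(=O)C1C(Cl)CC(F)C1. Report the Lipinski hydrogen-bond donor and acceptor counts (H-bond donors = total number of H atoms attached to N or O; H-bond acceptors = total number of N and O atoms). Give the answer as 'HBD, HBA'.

Donors: find every N or O and count the H atoms it carries.
  atom 1 (O): bond orders sum to 1 → 1 H
  atom 3 (O): bond orders sum to 2 → 0 H
Lipinski HBD = 1.
Acceptors: N atoms = 0, O atoms = 2 → HBA = 2.

1, 2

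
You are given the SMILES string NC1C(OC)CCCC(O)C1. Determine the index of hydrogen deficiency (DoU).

Molecular formula: C8H17NO2.
DoU = (2C + 2 + N − H − X) / 2, where X is the halogen count and O/S are ignored.
    = (2·8 + 2 + 1 − 17 − 0) / 2 = 2 / 2 = 1.

1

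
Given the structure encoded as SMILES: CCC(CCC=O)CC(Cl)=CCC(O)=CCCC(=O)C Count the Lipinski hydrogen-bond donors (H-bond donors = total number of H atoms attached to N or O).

1

Donors: find every N or O and count the H atoms it carries.
  atom 7 (O): bond orders sum to 2 → 0 H
  atom 14 (O): bond orders sum to 1 → 1 H
  atom 19 (O): bond orders sum to 2 → 0 H
Lipinski HBD = 1.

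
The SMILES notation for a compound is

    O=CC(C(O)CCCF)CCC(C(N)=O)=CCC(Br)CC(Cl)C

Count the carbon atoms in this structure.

16

Count every carbon token in the SMILES (each C, including those in ring-closure positions and inside branches).
Carbon count: 16.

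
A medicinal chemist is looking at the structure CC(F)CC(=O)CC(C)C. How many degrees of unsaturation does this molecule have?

Molecular formula: C8H15FO.
DoU = (2C + 2 + N − H − X) / 2, where X is the halogen count and O/S are ignored.
    = (2·8 + 2 + 0 − 15 − 1) / 2 = 2 / 2 = 1.

1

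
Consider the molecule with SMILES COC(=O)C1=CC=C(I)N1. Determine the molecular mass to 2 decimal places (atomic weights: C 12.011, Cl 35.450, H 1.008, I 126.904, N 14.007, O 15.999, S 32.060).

First, the molecular formula is C6H6INO2 (counting implicit H from valence).
  C: 6 × 12.011 = 72.066
  H: 6 × 1.008 = 6.048
  I: 1 × 126.904 = 126.904
  N: 1 × 14.007 = 14.007
  O: 2 × 15.999 = 31.998
Sum: 6×12.011 + 6×1.008 + 1×126.904 + 1×14.007 + 2×15.999 = 251.023 → 251.02 g/mol.

251.02 g/mol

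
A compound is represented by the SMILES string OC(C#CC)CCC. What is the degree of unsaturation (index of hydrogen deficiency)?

Degree of unsaturation = (number of rings) + (number of π bonds).
Ring closures in the SMILES: 0.
π bonds: 1 triple bond (each 2 DoU) → 2 DoU from unsaturation.
Total DoU = 0 + 2 = 2.

2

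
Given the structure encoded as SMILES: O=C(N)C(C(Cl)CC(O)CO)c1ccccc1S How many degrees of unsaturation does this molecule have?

5

Molecular formula: C12H16ClNO3S.
DoU = (2C + 2 + N − H − X) / 2, where X is the halogen count and O/S are ignored.
    = (2·12 + 2 + 1 − 16 − 1) / 2 = 10 / 2 = 5.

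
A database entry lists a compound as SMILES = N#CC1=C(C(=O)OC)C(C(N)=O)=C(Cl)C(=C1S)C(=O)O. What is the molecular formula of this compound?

Walk through each heavy atom and fill implicit hydrogens from standard valence (C 4, N 3, O 2, S 2, halogen 1):
  atom 1: N, bond orders sum to 3 (valence 3) → 0 H
  atom 2: C, bond orders sum to 4 (valence 4) → 0 H
  atom 3: C, bond orders sum to 4 (valence 4) → 0 H
  atom 4: C, bond orders sum to 4 (valence 4) → 0 H
  atom 5: C, bond orders sum to 4 (valence 4) → 0 H
  atom 6: O, bond orders sum to 2 (valence 2) → 0 H
  atom 7: O, bond orders sum to 2 (valence 2) → 0 H
  atom 8: C, bond orders sum to 1 (valence 4) → 3 H
  atom 9: C, bond orders sum to 4 (valence 4) → 0 H
  atom 10: C, bond orders sum to 4 (valence 4) → 0 H
  atom 11: N, bond orders sum to 1 (valence 3) → 2 H
  atom 12: O, bond orders sum to 2 (valence 2) → 0 H
  atom 13: C, bond orders sum to 4 (valence 4) → 0 H
  atom 14: Cl (halogen, monovalent) → 0 H
  atom 15: C, bond orders sum to 4 (valence 4) → 0 H
  atom 16: C, bond orders sum to 4 (valence 4) → 0 H
  atom 17: S, bond orders sum to 1 (valence 2) → 1 H
  atom 18: C, bond orders sum to 4 (valence 4) → 0 H
  atom 19: O, bond orders sum to 2 (valence 2) → 0 H
  atom 20: O, bond orders sum to 1 (valence 2) → 1 H
Totals → C:11, H:7, Cl:1, N:2, O:5, S:1.
In Hill order: C11H7ClN2O5S.

C11H7ClN2O5S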